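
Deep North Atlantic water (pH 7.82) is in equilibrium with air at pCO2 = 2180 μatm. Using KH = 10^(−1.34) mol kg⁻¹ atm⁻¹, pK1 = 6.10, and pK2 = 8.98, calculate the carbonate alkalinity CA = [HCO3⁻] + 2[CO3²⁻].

[CO2*] = KH · pCO2 = 10^(−1.34) × 2180×10^-6 = 9.965×10^-5 mol/kg
α₀ = 1/(1 + K1/[H⁺] + K1K2/[H⁺]²) = 1/(1 + 10^+1.72 + 10^+0.56) = 0.01751
DIC = [CO2*]/α₀ = 9.965×10^-5 / 0.01751 = 5.691 mmol/kg
CA = (α₁ + 2α₂)·DIC = (0.9189 + 2×0.06357) × 5.691 = 5.95 mmol/kg

CA = 5.95 mmol/kg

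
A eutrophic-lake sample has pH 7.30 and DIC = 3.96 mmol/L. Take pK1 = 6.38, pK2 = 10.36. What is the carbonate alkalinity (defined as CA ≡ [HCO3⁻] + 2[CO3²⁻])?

CA = [HCO3⁻] + 2[CO3²⁻] = (α₁ + 2α₂)·DIC
At pH 7.30: [H⁺]/K1 = 10^-0.92 = 0.12023, K2/[H⁺] = 10^-3.06 = 0.00087096
α₁ = 1/(1 + 0.12023 + 0.00087096) = 1/1.1211 = 0.8920; α₂ = α₁·K2/[H⁺] = 0.0007769
α₁ + 2α₂ = 0.8935
CA = 0.8935 × 3.96 = 3.54 mmol/L

CA = 3.54 mmol/L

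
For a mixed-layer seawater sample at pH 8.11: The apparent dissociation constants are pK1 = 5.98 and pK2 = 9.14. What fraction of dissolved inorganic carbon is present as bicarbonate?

α₁ = 1 / (1 + [H⁺]/K1 + K2/[H⁺]) = 1 / (1 + 10^-2.13 + 10^-1.03)
   = 1 / (1 + 0.0074131 + 0.093325) = 1/1.1007 = 0.9085

α₁ = 0.908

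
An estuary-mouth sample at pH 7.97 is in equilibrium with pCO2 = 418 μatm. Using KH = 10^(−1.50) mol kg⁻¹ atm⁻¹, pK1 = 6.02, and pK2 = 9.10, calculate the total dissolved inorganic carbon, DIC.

DIC = 1.28 mmol/kg

[CO2*] = KH · pCO2 = 10^(−1.50) × 418×10^-6 = 1.322×10^-5 mol/kg
α₀ = 1/(1 + K1/[H⁺] + K1K2/[H⁺]²) = 1/(1 + 10^+1.95 + 10^+0.82) = 0.01034
DIC = [CO2*]/α₀ = 1.322×10^-5 / 0.01034 = 1.28 mmol/kg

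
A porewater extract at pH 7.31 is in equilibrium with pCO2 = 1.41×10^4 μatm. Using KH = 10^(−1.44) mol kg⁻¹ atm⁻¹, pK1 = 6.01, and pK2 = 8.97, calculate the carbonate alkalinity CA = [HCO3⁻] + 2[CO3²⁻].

[CO2*] = KH · pCO2 = 10^(−1.44) × 1.41×10^4×10^-6 = 5.119×10^-4 mol/kg
α₀ = 1/(1 + K1/[H⁺] + K1K2/[H⁺]²) = 1/(1 + 10^+1.30 + 10^-0.36) = 0.04675
DIC = [CO2*]/α₀ = 5.119×10^-4 / 0.04675 = 10.95 mmol/kg
CA = (α₁ + 2α₂)·DIC = (0.9328 + 2×0.02041) × 10.95 = 10.7 mmol/kg

CA = 10.7 mmol/kg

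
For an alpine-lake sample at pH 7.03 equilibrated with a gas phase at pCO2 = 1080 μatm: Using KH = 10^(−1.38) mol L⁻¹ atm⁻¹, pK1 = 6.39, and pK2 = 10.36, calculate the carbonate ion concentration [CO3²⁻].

[CO2*] = KH · pCO2 = 10^(−1.38) × 1080×10^-6 = 4.502×10^-5 mol/L
α₀ = 1/(1 + K1/[H⁺] + K1K2/[H⁺]²) = 1/(1 + 10^+0.64 + 10^-2.69) = 0.1863
DIC = [CO2*]/α₀ = 4.502×10^-5 / 0.1863 = 0.2416 mmol/L
[CO3²⁻] = α₂·DIC; α₂ = 0.0003804, so [CO3²⁻] = 0.0003804 × 0.2416 = 9.19×10^-5 mmol/L = 0.0919 μmol/L

[CO3²⁻] = 0.0919 μmol/L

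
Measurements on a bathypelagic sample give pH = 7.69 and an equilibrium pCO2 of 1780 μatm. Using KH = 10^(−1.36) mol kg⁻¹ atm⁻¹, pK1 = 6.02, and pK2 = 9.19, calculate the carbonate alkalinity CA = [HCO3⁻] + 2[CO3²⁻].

[CO2*] = KH · pCO2 = 10^(−1.36) × 1780×10^-6 = 7.770×10^-5 mol/kg
α₀ = 1/(1 + K1/[H⁺] + K1K2/[H⁺]²) = 1/(1 + 10^+1.67 + 10^+0.17) = 0.02030
DIC = [CO2*]/α₀ = 7.770×10^-5 / 0.02030 = 3.827 mmol/kg
CA = (α₁ + 2α₂)·DIC = (0.9497 + 2×0.03003) × 3.827 = 3.86 mmol/kg

CA = 3.86 mmol/kg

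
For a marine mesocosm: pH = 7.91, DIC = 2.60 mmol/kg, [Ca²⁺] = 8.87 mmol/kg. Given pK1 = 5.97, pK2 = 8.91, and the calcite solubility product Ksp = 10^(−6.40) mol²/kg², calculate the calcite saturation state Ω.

α₂ = 1 / (1 + [H⁺]/K2 + [H⁺]²/(K1K2)) = 1 / (1 + 10^+1.00 + 10^-0.94)
   = 1 / (1 + 10.000 + 0.11482) = 1/11.115 = 0.08997
[CO3²⁻] = α₂ × DIC = 0.08997 × 2.60 = 0.2339 mmol/kg
Ksp = 10^(−6.40) = 3.981×10^-7
Ω = [Ca²⁺][CO3²⁻]/Ksp = (8.87×10^-3)(2.339×10^-4) / 3.981×10^-7 = 5.21

Ω = 5.21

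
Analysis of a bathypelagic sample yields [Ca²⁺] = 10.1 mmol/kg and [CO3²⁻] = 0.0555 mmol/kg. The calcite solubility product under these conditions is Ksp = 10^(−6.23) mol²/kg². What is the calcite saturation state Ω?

Ksp = 10^(−6.23) = 5.888×10^-7
Ω = [Ca²⁺][CO3²⁻]/Ksp = (10.1×10^-3)(0.0555×10^-3) / 5.888×10^-7 = 0.952

Ω = 0.952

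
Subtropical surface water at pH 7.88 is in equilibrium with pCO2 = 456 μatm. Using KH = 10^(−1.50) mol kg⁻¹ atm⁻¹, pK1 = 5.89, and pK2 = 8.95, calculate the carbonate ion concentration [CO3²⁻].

[CO2*] = KH · pCO2 = 10^(−1.50) × 456×10^-6 = 1.442×10^-5 mol/kg
α₀ = 1/(1 + K1/[H⁺] + K1K2/[H⁺]²) = 1/(1 + 10^+1.99 + 10^+0.92) = 0.009342
DIC = [CO2*]/α₀ = 1.442×10^-5 / 0.009342 = 1.544 mmol/kg
[CO3²⁻] = α₂·DIC; α₂ = 0.07770, so [CO3²⁻] = 0.07770 × 1.544 = 0.120 mmol/kg

[CO3²⁻] = 0.120 mmol/kg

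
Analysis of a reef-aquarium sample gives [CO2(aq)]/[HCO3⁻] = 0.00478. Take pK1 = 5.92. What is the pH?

pH = 8.24

From K1 = [H⁺][HCO3⁻]/[CO2(aq)]:  pH = pK1 − log₁₀([CO2(aq)]/[HCO3⁻])
log₁₀(0.00478) = -2.321
pH = 5.92 − (-2.321) = 8.24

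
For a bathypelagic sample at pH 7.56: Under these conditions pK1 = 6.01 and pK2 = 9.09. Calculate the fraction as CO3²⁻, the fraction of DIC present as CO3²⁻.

α₂ = 1 / (1 + [H⁺]/K2 + [H⁺]²/(K1K2)) = 1 / (1 + 10^+1.53 + 10^-0.02)
   = 1 / (1 + 33.884 + 0.95499) = 1/35.839 = 0.02790

α₂ = 0.0279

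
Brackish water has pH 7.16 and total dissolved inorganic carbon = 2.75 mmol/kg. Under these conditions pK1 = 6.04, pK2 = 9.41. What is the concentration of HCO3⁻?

α₁ = 1 / (1 + [H⁺]/K1 + K2/[H⁺]) = 1 / (1 + 10^-1.12 + 10^-2.25)
   = 1 / (1 + 0.075858 + 0.0056234) = 1/1.0815 = 0.9247
[HCO3⁻] = α₁ × DIC = 0.9247 × 2.75 = 2.54 mmol/kg

[HCO3⁻] = 2.54 mmol/kg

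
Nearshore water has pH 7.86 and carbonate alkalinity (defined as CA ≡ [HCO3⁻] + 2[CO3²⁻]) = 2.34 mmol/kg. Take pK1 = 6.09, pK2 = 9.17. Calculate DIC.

CA = [HCO3⁻] + 2[CO3²⁻] = (α₁ + 2α₂)·DIC
At pH 7.86: [H⁺]/K1 = 10^-1.77 = 0.016982, K2/[H⁺] = 10^-1.31 = 0.048978
α₁ = 1/(1 + 0.016982 + 0.048978) = 1/1.0660 = 0.9381; α₂ = α₁·K2/[H⁺] = 0.04595
α₁ + 2α₂ = 1.0300
DIC = CA / (α₁ + 2α₂) = 2.34 / 1.0300 = 2.27 mmol/kg

DIC = 2.27 mmol/kg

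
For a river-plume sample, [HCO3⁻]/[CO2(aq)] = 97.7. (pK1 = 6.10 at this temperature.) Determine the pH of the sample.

pH = 8.09

From K1 = [H⁺][HCO3⁻]/[CO2(aq)]:  pH = pK1 + log₁₀([HCO3⁻]/[CO2(aq)])
log₁₀(97.7) = +1.990
pH = 6.10 + (+1.990) = 8.09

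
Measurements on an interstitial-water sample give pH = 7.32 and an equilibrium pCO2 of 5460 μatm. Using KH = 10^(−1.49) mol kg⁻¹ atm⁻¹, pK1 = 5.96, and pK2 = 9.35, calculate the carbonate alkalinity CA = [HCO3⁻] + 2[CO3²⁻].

[CO2*] = KH · pCO2 = 10^(−1.49) × 5460×10^-6 = 1.767×10^-4 mol/kg
α₀ = 1/(1 + K1/[H⁺] + K1K2/[H⁺]²) = 1/(1 + 10^+1.36 + 10^-0.67) = 0.04146
DIC = [CO2*]/α₀ = 1.767×10^-4 / 0.04146 = 4.262 mmol/kg
CA = (α₁ + 2α₂)·DIC = (0.9497 + 2×0.008863) × 4.262 = 4.12 mmol/kg

CA = 4.12 mmol/kg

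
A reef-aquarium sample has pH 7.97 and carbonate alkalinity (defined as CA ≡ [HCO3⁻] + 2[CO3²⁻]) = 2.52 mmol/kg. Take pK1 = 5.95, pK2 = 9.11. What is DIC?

DIC = 2.38 mmol/kg

CA = [HCO3⁻] + 2[CO3²⁻] = (α₁ + 2α₂)·DIC
At pH 7.97: [H⁺]/K1 = 10^-2.02 = 0.0095499, K2/[H⁺] = 10^-1.14 = 0.072444
α₁ = 1/(1 + 0.0095499 + 0.072444) = 1/1.0820 = 0.9242; α₂ = α₁·K2/[H⁺] = 0.06695
α₁ + 2α₂ = 1.0581
DIC = CA / (α₁ + 2α₂) = 2.52 / 1.0581 = 2.38 mmol/kg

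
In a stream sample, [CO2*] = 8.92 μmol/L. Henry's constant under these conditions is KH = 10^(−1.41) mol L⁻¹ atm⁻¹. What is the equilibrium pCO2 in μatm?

pCO2 = 229 μatm

KH = 10^(−1.41) = 3.890×10^-2 mol L⁻¹ atm⁻¹
pCO2 = [CO2*]/KH = 8.92×10^-6 / 3.890×10^-2 = 2.29×10^-4 atm = 229 μatm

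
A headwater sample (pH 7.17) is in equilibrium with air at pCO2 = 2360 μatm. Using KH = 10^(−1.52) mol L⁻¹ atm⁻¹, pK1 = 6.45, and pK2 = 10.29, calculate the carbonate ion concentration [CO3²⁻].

[CO3²⁻] = 0.284 μmol/L

[CO2*] = KH · pCO2 = 10^(−1.52) × 2360×10^-6 = 7.127×10^-5 mol/L
α₀ = 1/(1 + K1/[H⁺] + K1K2/[H⁺]²) = 1/(1 + 10^+0.72 + 10^-2.40) = 0.1599
DIC = [CO2*]/α₀ = 7.127×10^-5 / 0.1599 = 0.4456 mmol/L
[CO3²⁻] = α₂·DIC; α₂ = 0.0006368, so [CO3²⁻] = 0.0006368 × 0.4456 = 0.000284 mmol/L = 0.284 μmol/L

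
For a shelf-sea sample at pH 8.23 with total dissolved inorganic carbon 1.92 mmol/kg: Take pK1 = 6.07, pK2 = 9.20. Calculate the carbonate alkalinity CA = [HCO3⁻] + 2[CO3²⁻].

CA = [HCO3⁻] + 2[CO3²⁻] = (α₁ + 2α₂)·DIC
At pH 8.23: [H⁺]/K1 = 10^-2.16 = 0.0069183, K2/[H⁺] = 10^-0.97 = 0.10715
α₁ = 1/(1 + 0.0069183 + 0.10715) = 1/1.1141 = 0.8976; α₂ = α₁·K2/[H⁺] = 0.09618
α₁ + 2α₂ = 1.0900
CA = 1.0900 × 1.92 = 2.09 mmol/kg

CA = 2.09 mmol/kg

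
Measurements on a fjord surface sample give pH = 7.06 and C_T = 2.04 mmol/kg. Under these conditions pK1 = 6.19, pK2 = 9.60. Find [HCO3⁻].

α₁ = 1 / (1 + [H⁺]/K1 + K2/[H⁺]) = 1 / (1 + 10^-0.87 + 10^-2.54)
   = 1 / (1 + 0.13490 + 0.0028840) = 1/1.1378 = 0.8789
[HCO3⁻] = α₁ × DIC = 0.8789 × 2.04 = 1.79 mmol/kg

[HCO3⁻] = 1.79 mmol/kg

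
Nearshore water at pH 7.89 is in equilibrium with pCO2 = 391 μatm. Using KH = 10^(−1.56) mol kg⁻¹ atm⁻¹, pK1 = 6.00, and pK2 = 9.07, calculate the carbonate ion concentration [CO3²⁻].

[CO2*] = KH · pCO2 = 10^(−1.56) × 391×10^-6 = 1.077×10^-5 mol/kg
α₀ = 1/(1 + K1/[H⁺] + K1K2/[H⁺]²) = 1/(1 + 10^+1.89 + 10^+0.71) = 0.01194
DIC = [CO2*]/α₀ = 1.077×10^-5 / 0.01194 = 0.9019 mmol/kg
[CO3²⁻] = α₂·DIC; α₂ = 0.06123, so [CO3²⁻] = 0.06123 × 0.9019 = 0.0552 mmol/kg

[CO3²⁻] = 0.0552 mmol/kg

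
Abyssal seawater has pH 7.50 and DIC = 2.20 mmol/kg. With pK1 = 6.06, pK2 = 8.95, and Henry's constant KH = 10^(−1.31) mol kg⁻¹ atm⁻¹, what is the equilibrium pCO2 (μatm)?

pCO2 = 1520 μatm

α₀ = 1 / (1 + K1/[H⁺] + K1K2/[H⁺]²) = 1 / (1 + 10^+1.44 + 10^-0.01)
   = 1 / (1 + 27.542 + 0.97724) = 1/29.520 = 0.03388
[CO2*] = α₀ × DIC = 0.03388 × 2.20 = 0.07453 mmol/kg
pCO2 = [CO2*]/KH = 7.453×10^-5 / 4.898×10^-2 = 1520 μatm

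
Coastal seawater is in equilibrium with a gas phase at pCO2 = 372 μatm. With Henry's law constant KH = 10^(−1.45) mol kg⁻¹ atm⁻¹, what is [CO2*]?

[CO2*] = 13.2 μmol/kg

KH = 10^(−1.45) = 3.548×10^-2 mol kg⁻¹ atm⁻¹
[CO2*] = KH · pCO2 = 3.548×10^-2 × 372×10^-6 atm = 1.32×10^-5 mol/kg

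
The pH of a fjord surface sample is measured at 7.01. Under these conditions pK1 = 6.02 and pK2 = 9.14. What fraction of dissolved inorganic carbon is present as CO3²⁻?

α₂ = 1 / (1 + [H⁺]/K2 + [H⁺]²/(K1K2)) = 1 / (1 + 10^+2.13 + 10^+1.14)
   = 1 / (1 + 134.90 + 13.804) = 1/149.70 = 0.006680

α₂ = 0.00668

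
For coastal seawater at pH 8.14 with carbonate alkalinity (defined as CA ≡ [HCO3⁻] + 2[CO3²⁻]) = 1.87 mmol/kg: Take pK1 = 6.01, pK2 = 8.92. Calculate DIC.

DIC = 1.65 mmol/kg

CA = [HCO3⁻] + 2[CO3²⁻] = (α₁ + 2α₂)·DIC
At pH 8.14: [H⁺]/K1 = 10^-2.13 = 0.0074131, K2/[H⁺] = 10^-0.78 = 0.16596
α₁ = 1/(1 + 0.0074131 + 0.16596) = 1/1.1734 = 0.8522; α₂ = α₁·K2/[H⁺] = 0.1414
α₁ + 2α₂ = 1.1351
DIC = CA / (α₁ + 2α₂) = 1.87 / 1.1351 = 1.65 mmol/kg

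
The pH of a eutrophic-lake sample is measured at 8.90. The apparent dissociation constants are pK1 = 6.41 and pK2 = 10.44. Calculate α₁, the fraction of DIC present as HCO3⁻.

α₁ = 1 / (1 + [H⁺]/K1 + K2/[H⁺]) = 1 / (1 + 10^-2.49 + 10^-1.54)
   = 1 / (1 + 0.0032359 + 0.028840) = 1/1.0321 = 0.9689

α₁ = 0.969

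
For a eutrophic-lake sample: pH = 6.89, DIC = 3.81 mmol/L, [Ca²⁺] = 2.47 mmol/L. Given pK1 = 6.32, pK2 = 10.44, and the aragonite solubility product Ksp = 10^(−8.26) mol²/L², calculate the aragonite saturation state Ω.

α₂ = 1 / (1 + [H⁺]/K2 + [H⁺]²/(K1K2)) = 1 / (1 + 10^+3.55 + 10^+2.98)
   = 1 / (1 + 3548.1 + 954.99) = 1/4504.1 = 0.0002220
[CO3²⁻] = α₂ × DIC = 0.0002220 × 3.81 = 0.0008459 mmol/L = 0.8459 μmol/L
Ksp = 10^(−8.26) = 5.495×10^-9
Ω = [Ca²⁺][CO3²⁻]/Ksp = (2.47×10^-3)(8.459×10^-7) / 5.495×10^-9 = 0.380

Ω = 0.380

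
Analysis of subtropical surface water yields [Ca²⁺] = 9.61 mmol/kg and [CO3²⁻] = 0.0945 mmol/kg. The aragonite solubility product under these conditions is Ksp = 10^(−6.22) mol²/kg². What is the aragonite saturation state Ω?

Ksp = 10^(−6.22) = 6.026×10^-7
Ω = [Ca²⁺][CO3²⁻]/Ksp = (9.61×10^-3)(0.0945×10^-3) / 6.026×10^-7 = 1.51

Ω = 1.51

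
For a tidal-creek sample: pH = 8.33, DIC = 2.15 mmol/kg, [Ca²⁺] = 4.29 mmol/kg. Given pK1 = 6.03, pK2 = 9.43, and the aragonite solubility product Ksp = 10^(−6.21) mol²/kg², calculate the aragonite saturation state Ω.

α₂ = 1 / (1 + [H⁺]/K2 + [H⁺]²/(K1K2)) = 1 / (1 + 10^+1.10 + 10^-1.20)
   = 1 / (1 + 12.589 + 0.063096) = 1/13.652 = 0.07325
[CO3²⁻] = α₂ × DIC = 0.07325 × 2.15 = 0.1575 mmol/kg
Ksp = 10^(−6.21) = 6.166×10^-7
Ω = [Ca²⁺][CO3²⁻]/Ksp = (4.29×10^-3)(1.575×10^-4) / 6.166×10^-7 = 1.10

Ω = 1.10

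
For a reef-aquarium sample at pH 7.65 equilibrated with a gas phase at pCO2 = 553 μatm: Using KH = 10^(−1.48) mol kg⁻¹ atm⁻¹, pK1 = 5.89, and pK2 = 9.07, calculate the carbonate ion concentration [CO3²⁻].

[CO3²⁻] = 0.0401 mmol/kg

[CO2*] = KH · pCO2 = 10^(−1.48) × 553×10^-6 = 1.831×10^-5 mol/kg
α₀ = 1/(1 + K1/[H⁺] + K1K2/[H⁺]²) = 1/(1 + 10^+1.76 + 10^+0.34) = 0.01647
DIC = [CO2*]/α₀ = 1.831×10^-5 / 0.01647 = 1.112 mmol/kg
[CO3²⁻] = α₂·DIC; α₂ = 0.03602, so [CO3²⁻] = 0.03602 × 1.112 = 0.0401 mmol/kg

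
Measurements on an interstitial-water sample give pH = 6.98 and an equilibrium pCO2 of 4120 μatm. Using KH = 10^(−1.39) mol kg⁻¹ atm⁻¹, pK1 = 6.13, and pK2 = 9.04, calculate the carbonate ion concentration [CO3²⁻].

[CO2*] = KH · pCO2 = 10^(−1.39) × 4120×10^-6 = 1.678×10^-4 mol/kg
α₀ = 1/(1 + K1/[H⁺] + K1K2/[H⁺]²) = 1/(1 + 10^+0.85 + 10^-1.21) = 0.1228
DIC = [CO2*]/α₀ = 1.678×10^-4 / 0.1228 = 1.366 mmol/kg
[CO3²⁻] = α₂·DIC; α₂ = 0.007574, so [CO3²⁻] = 0.007574 × 1.366 = 0.0103 mmol/kg = 10.3 μmol/kg

[CO3²⁻] = 10.3 μmol/kg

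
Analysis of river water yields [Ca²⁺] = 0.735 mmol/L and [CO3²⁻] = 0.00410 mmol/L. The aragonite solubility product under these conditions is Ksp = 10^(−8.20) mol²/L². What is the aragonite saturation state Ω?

Ksp = 10^(−8.20) = 6.310×10^-9
Ω = [Ca²⁺][CO3²⁻]/Ksp = (0.735×10^-3)(0.00410×10^-3) / 6.310×10^-9 = 0.478

Ω = 0.478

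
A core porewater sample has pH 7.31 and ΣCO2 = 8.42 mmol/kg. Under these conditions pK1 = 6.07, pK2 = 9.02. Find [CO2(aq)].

[CO2*] = 0.450 mmol/kg

α₀ = 1 / (1 + K1/[H⁺] + K1K2/[H⁺]²) = 1 / (1 + 10^+1.24 + 10^-0.47)
   = 1 / (1 + 17.378 + 0.33884) = 1/18.717 = 0.05343
[CO2*] = α₀ × DIC = 0.05343 × 8.42 = 0.450 mmol/kg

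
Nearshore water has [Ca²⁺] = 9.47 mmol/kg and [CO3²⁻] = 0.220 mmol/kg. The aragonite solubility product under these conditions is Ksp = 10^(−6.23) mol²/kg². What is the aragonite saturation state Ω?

Ksp = 10^(−6.23) = 5.888×10^-7
Ω = [Ca²⁺][CO3²⁻]/Ksp = (9.47×10^-3)(0.220×10^-3) / 5.888×10^-7 = 3.54

Ω = 3.54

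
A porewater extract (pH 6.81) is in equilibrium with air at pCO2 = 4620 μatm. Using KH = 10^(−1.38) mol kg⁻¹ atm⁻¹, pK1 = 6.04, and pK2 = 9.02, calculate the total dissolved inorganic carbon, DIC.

[CO2*] = KH · pCO2 = 10^(−1.38) × 4620×10^-6 = 1.926×10^-4 mol/kg
α₀ = 1/(1 + K1/[H⁺] + K1K2/[H⁺]²) = 1/(1 + 10^+0.77 + 10^-1.44) = 0.1444
DIC = [CO2*]/α₀ = 1.926×10^-4 / 0.1444 = 1.33 mmol/kg

DIC = 1.33 mmol/kg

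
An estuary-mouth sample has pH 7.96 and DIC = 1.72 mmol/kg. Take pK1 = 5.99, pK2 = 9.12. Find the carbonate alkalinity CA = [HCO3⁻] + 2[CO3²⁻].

CA = 1.81 mmol/kg

CA = [HCO3⁻] + 2[CO3²⁻] = (α₁ + 2α₂)·DIC
At pH 7.96: [H⁺]/K1 = 10^-1.97 = 0.010715, K2/[H⁺] = 10^-1.16 = 0.069183
α₁ = 1/(1 + 0.010715 + 0.069183) = 1/1.0799 = 0.9260; α₂ = α₁·K2/[H⁺] = 0.06406
α₁ + 2α₂ = 1.0541
CA = 1.0541 × 1.72 = 1.81 mmol/kg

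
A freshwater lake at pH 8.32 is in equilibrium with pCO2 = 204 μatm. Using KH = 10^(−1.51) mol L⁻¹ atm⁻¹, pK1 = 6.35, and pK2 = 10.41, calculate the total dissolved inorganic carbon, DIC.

[CO2*] = KH · pCO2 = 10^(−1.51) × 204×10^-6 = 6.304×10^-6 mol/L
α₀ = 1/(1 + K1/[H⁺] + K1K2/[H⁺]²) = 1/(1 + 10^+1.97 + 10^-0.12) = 0.01052
DIC = [CO2*]/α₀ = 6.304×10^-6 / 0.01052 = 0.599 mmol/L

DIC = 0.599 mmol/L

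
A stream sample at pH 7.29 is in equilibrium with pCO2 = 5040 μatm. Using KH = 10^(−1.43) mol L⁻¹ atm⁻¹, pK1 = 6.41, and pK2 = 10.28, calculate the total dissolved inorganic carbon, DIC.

DIC = 1.61 mmol/L

[CO2*] = KH · pCO2 = 10^(−1.43) × 5040×10^-6 = 1.873×10^-4 mol/L
α₀ = 1/(1 + K1/[H⁺] + K1K2/[H⁺]²) = 1/(1 + 10^+0.88 + 10^-2.11) = 0.1164
DIC = [CO2*]/α₀ = 1.873×10^-4 / 0.1164 = 1.61 mmol/L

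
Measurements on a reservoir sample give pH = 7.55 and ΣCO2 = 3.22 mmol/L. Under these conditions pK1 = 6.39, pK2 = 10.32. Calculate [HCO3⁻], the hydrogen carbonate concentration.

[HCO3⁻] = 3.01 mmol/L

α₁ = 1 / (1 + [H⁺]/K1 + K2/[H⁺]) = 1 / (1 + 10^-1.16 + 10^-2.77)
   = 1 / (1 + 0.069183 + 0.0016982) = 1/1.0709 = 0.9338
[HCO3⁻] = α₁ × DIC = 0.9338 × 3.22 = 3.01 mmol/L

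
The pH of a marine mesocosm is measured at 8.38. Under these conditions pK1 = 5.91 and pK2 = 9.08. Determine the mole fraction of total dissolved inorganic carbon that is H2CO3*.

α₀ = 0.00282

α₀ = 1 / (1 + K1/[H⁺] + K1K2/[H⁺]²) = 1 / (1 + 10^+2.47 + 10^+1.77)
   = 1 / (1 + 295.12 + 58.884) = 1/355.01 = 0.002817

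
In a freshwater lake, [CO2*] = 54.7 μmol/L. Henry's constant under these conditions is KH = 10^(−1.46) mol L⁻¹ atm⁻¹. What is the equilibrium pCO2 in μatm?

KH = 10^(−1.46) = 3.467×10^-2 mol L⁻¹ atm⁻¹
pCO2 = [CO2*]/KH = 54.7×10^-6 / 3.467×10^-2 = 1.58×10^-3 atm = 1580 μatm

pCO2 = 1580 μatm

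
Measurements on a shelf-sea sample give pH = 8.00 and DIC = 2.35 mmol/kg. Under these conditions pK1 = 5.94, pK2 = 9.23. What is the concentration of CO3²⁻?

α₂ = 1 / (1 + [H⁺]/K2 + [H⁺]²/(K1K2)) = 1 / (1 + 10^+1.23 + 10^-0.83)
   = 1 / (1 + 16.982 + 0.14791) = 1/18.130 = 0.05516
[CO3²⁻] = α₂ × DIC = 0.05516 × 2.35 = 0.130 mmol/kg

[CO3²⁻] = 0.130 mmol/kg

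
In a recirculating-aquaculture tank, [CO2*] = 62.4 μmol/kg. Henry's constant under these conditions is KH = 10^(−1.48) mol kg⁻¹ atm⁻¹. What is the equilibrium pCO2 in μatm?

KH = 10^(−1.48) = 3.311×10^-2 mol kg⁻¹ atm⁻¹
pCO2 = [CO2*]/KH = 62.4×10^-6 / 3.311×10^-2 = 1.88×10^-3 atm = 1880 μatm

pCO2 = 1880 μatm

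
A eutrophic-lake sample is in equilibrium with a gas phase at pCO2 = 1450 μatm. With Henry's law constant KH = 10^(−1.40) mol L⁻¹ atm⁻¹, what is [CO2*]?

KH = 10^(−1.40) = 3.981×10^-2 mol L⁻¹ atm⁻¹
[CO2*] = KH · pCO2 = 3.981×10^-2 × 1450×10^-6 atm = 5.77×10^-5 mol/L

[CO2*] = 57.7 μmol/L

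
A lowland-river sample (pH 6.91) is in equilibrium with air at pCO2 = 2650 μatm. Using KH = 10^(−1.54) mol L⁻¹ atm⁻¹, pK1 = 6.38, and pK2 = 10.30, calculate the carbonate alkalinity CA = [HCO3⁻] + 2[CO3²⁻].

CA = 0.259 mmol/L

[CO2*] = KH · pCO2 = 10^(−1.54) × 2650×10^-6 = 7.643×10^-5 mol/L
α₀ = 1/(1 + K1/[H⁺] + K1K2/[H⁺]²) = 1/(1 + 10^+0.53 + 10^-2.86) = 0.2278
DIC = [CO2*]/α₀ = 7.643×10^-5 / 0.2278 = 0.3355 mmol/L
CA = (α₁ + 2α₂)·DIC = (0.7719 + 2×0.0003145) × 0.3355 = 0.259 mmol/L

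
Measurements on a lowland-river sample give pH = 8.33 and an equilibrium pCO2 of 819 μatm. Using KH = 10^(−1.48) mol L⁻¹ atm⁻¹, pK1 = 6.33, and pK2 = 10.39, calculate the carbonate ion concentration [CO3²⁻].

[CO3²⁻] = 0.0236 mmol/L

[CO2*] = KH · pCO2 = 10^(−1.48) × 819×10^-6 = 2.712×10^-5 mol/L
α₀ = 1/(1 + K1/[H⁺] + K1K2/[H⁺]²) = 1/(1 + 10^+2.00 + 10^-0.06) = 0.009816
DIC = [CO2*]/α₀ = 2.712×10^-5 / 0.009816 = 2.763 mmol/L
[CO3²⁻] = α₂·DIC; α₂ = 0.008550, so [CO3²⁻] = 0.008550 × 2.763 = 0.0236 mmol/L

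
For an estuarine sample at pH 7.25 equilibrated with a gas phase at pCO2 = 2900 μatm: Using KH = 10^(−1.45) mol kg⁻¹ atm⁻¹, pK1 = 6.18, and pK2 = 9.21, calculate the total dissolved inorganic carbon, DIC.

[CO2*] = KH · pCO2 = 10^(−1.45) × 2900×10^-6 = 1.029×10^-4 mol/kg
α₀ = 1/(1 + K1/[H⁺] + K1K2/[H⁺]²) = 1/(1 + 10^+1.07 + 10^-0.89) = 0.07765
DIC = [CO2*]/α₀ = 1.029×10^-4 / 0.07765 = 1.33 mmol/kg

DIC = 1.33 mmol/kg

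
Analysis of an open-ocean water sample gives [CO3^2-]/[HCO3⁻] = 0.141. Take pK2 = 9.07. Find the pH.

pH = 8.22

From K2 = [H⁺][CO3^2-]/[HCO3⁻]:  pH = pK2 + log₁₀([CO3^2-]/[HCO3⁻])
log₁₀(0.141) = -0.851
pH = 9.07 + (-0.851) = 8.22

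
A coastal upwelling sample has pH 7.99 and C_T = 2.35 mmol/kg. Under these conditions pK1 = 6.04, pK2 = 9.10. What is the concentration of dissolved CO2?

α₀ = 1 / (1 + K1/[H⁺] + K1K2/[H⁺]²) = 1 / (1 + 10^+1.95 + 10^+0.84)
   = 1 / (1 + 89.125 + 6.9183) = 1/97.043 = 0.01030
[CO2*] = α₀ × DIC = 0.01030 × 2.35 = 0.0242 mmol/kg

[CO2*] = 0.0242 mmol/kg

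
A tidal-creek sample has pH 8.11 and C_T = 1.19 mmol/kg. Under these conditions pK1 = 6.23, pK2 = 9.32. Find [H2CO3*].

α₀ = 1 / (1 + K1/[H⁺] + K1K2/[H⁺]²) = 1 / (1 + 10^+1.88 + 10^+0.67)
   = 1 / (1 + 75.858 + 4.6774) = 1/81.535 = 0.01226
[CO2*] = α₀ × DIC = 0.01226 × 1.19 = 0.0146 mmol/kg = 14.6 μmol/kg

[CO2*] = 14.6 μmol/kg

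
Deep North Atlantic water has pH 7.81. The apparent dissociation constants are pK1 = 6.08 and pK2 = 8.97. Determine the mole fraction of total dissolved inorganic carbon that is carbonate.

α₂ = 0.0636

α₂ = 1 / (1 + [H⁺]/K2 + [H⁺]²/(K1K2)) = 1 / (1 + 10^+1.16 + 10^-0.57)
   = 1 / (1 + 14.454 + 0.26915) = 1/15.724 = 0.06360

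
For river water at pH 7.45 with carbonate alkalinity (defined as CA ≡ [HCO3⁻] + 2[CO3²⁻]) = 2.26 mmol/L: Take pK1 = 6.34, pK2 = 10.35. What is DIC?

CA = [HCO3⁻] + 2[CO3²⁻] = (α₁ + 2α₂)·DIC
At pH 7.45: [H⁺]/K1 = 10^-1.11 = 0.077625, K2/[H⁺] = 10^-2.90 = 0.0012589
α₁ = 1/(1 + 0.077625 + 0.0012589) = 1/1.0789 = 0.9269; α₂ = α₁·K2/[H⁺] = 0.001167
α₁ + 2α₂ = 0.9292
DIC = CA / (α₁ + 2α₂) = 2.26 / 0.9292 = 2.43 mmol/L

DIC = 2.43 mmol/L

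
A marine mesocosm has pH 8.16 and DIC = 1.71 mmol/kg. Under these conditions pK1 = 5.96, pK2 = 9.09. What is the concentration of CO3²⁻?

α₂ = 1 / (1 + [H⁺]/K2 + [H⁺]²/(K1K2)) = 1 / (1 + 10^+0.93 + 10^-1.27)
   = 1 / (1 + 8.5114 + 0.053703) = 1/9.5651 = 0.1045
[CO3²⁻] = α₂ × DIC = 0.1045 × 1.71 = 0.179 mmol/kg

[CO3²⁻] = 0.179 mmol/kg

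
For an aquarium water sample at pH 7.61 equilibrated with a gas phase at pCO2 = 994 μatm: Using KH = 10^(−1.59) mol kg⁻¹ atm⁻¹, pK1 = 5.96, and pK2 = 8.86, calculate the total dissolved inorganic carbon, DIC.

DIC = 1.23 mmol/kg

[CO2*] = KH · pCO2 = 10^(−1.59) × 994×10^-6 = 2.555×10^-5 mol/kg
α₀ = 1/(1 + K1/[H⁺] + K1K2/[H⁺]²) = 1/(1 + 10^+1.65 + 10^+0.40) = 0.02076
DIC = [CO2*]/α₀ = 2.555×10^-5 / 0.02076 = 1.23 mmol/kg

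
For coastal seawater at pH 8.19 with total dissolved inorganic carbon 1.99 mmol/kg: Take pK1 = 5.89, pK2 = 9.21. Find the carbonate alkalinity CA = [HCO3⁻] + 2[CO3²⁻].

CA = 2.15 mmol/kg

CA = [HCO3⁻] + 2[CO3²⁻] = (α₁ + 2α₂)·DIC
At pH 8.19: [H⁺]/K1 = 10^-2.30 = 0.0050119, K2/[H⁺] = 10^-1.02 = 0.095499
α₁ = 1/(1 + 0.0050119 + 0.095499) = 1/1.1005 = 0.9087; α₂ = α₁·K2/[H⁺] = 0.08678
α₁ + 2α₂ = 1.0822
CA = 1.0822 × 1.99 = 2.15 mmol/kg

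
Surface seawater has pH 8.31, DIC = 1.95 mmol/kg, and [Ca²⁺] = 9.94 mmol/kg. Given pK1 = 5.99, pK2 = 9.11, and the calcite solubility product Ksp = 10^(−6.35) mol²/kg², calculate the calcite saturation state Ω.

α₂ = 1 / (1 + [H⁺]/K2 + [H⁺]²/(K1K2)) = 1 / (1 + 10^+0.80 + 10^-1.52)
   = 1 / (1 + 6.3096 + 0.030200) = 1/7.3398 = 0.1362
[CO3²⁻] = α₂ × DIC = 0.1362 × 1.95 = 0.2657 mmol/kg
Ksp = 10^(−6.35) = 4.467×10^-7
Ω = [Ca²⁺][CO3²⁻]/Ksp = (9.94×10^-3)(2.657×10^-4) / 4.467×10^-7 = 5.91

Ω = 5.91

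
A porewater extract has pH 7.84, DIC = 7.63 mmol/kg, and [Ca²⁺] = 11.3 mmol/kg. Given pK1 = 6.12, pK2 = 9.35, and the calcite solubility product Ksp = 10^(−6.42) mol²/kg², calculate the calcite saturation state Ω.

α₂ = 1 / (1 + [H⁺]/K2 + [H⁺]²/(K1K2)) = 1 / (1 + 10^+1.51 + 10^-0.21)
   = 1 / (1 + 32.359 + 0.61660) = 1/33.976 = 0.02943
[CO3²⁻] = α₂ × DIC = 0.02943 × 7.63 = 0.2246 mmol/kg
Ksp = 10^(−6.42) = 3.802×10^-7
Ω = [Ca²⁺][CO3²⁻]/Ksp = (11.3×10^-3)(2.246×10^-4) / 3.802×10^-7 = 6.67

Ω = 6.67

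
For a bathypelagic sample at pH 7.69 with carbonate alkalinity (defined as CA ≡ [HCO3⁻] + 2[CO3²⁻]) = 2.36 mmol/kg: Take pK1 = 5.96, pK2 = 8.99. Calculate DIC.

DIC = 2.29 mmol/kg

CA = [HCO3⁻] + 2[CO3²⁻] = (α₁ + 2α₂)·DIC
At pH 7.69: [H⁺]/K1 = 10^-1.73 = 0.018621, K2/[H⁺] = 10^-1.30 = 0.050119
α₁ = 1/(1 + 0.018621 + 0.050119) = 1/1.0687 = 0.9357; α₂ = α₁·K2/[H⁺] = 0.04690
α₁ + 2α₂ = 1.0295
DIC = CA / (α₁ + 2α₂) = 2.36 / 1.0295 = 2.29 mmol/kg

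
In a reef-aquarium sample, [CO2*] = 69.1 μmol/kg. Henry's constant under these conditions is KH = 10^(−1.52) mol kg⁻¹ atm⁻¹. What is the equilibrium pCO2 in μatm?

pCO2 = 2290 μatm

KH = 10^(−1.52) = 3.020×10^-2 mol kg⁻¹ atm⁻¹
pCO2 = [CO2*]/KH = 69.1×10^-6 / 3.020×10^-2 = 2.29×10^-3 atm = 2290 μatm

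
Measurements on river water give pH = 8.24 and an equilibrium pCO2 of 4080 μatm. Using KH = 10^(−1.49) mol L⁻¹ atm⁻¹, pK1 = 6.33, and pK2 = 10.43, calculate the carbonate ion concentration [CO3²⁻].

[CO3²⁻] = 0.0693 mmol/L

[CO2*] = KH · pCO2 = 10^(−1.49) × 4080×10^-6 = 1.320×10^-4 mol/L
α₀ = 1/(1 + K1/[H⁺] + K1K2/[H⁺]²) = 1/(1 + 10^+1.91 + 10^-0.28) = 0.01208
DIC = [CO2*]/α₀ = 1.320×10^-4 / 0.01208 = 10.93 mmol/L
[CO3²⁻] = α₂·DIC; α₂ = 0.006338, so [CO3²⁻] = 0.006338 × 10.93 = 0.0693 mmol/L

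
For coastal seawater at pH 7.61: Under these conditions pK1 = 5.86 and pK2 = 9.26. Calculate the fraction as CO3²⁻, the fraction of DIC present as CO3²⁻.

α₂ = 0.0215

α₂ = 1 / (1 + [H⁺]/K2 + [H⁺]²/(K1K2)) = 1 / (1 + 10^+1.65 + 10^-0.10)
   = 1 / (1 + 44.668 + 0.79433) = 1/46.463 = 0.02152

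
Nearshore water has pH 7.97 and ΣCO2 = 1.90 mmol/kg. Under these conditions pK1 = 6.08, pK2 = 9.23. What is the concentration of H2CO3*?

α₀ = 1 / (1 + K1/[H⁺] + K1K2/[H⁺]²) = 1 / (1 + 10^+1.89 + 10^+0.63)
   = 1 / (1 + 77.625 + 4.2658) = 1/82.891 = 0.01206
[CO2*] = α₀ × DIC = 0.01206 × 1.90 = 0.0229 mmol/kg

[CO2*] = 0.0229 mmol/kg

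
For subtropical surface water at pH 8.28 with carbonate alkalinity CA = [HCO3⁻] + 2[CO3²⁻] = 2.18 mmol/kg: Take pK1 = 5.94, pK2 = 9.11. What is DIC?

CA = [HCO3⁻] + 2[CO3²⁻] = (α₁ + 2α₂)·DIC
At pH 8.28: [H⁺]/K1 = 10^-2.34 = 0.0045709, K2/[H⁺] = 10^-0.83 = 0.14791
α₁ = 1/(1 + 0.0045709 + 0.14791) = 1/1.1525 = 0.8677; α₂ = α₁·K2/[H⁺] = 0.1283
α₁ + 2α₂ = 1.1244
DIC = CA / (α₁ + 2α₂) = 2.18 / 1.1244 = 1.94 mmol/kg

DIC = 1.94 mmol/kg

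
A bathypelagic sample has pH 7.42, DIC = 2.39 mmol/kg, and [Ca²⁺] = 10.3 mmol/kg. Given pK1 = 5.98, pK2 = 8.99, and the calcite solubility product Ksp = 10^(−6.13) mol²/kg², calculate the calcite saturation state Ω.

Ω = 0.841

α₂ = 1 / (1 + [H⁺]/K2 + [H⁺]²/(K1K2)) = 1 / (1 + 10^+1.57 + 10^+0.13)
   = 1 / (1 + 37.154 + 1.3490) = 1/39.502 = 0.02531
[CO3²⁻] = α₂ × DIC = 0.02531 × 2.39 = 0.06050 mmol/kg
Ksp = 10^(−6.13) = 7.413×10^-7
Ω = [Ca²⁺][CO3²⁻]/Ksp = (10.3×10^-3)(6.050×10^-5) / 7.413×10^-7 = 0.841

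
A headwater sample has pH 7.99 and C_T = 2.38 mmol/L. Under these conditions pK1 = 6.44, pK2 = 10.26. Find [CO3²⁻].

[CO3²⁻] = 12.4 μmol/L

α₂ = 1 / (1 + [H⁺]/K2 + [H⁺]²/(K1K2)) = 1 / (1 + 10^+2.27 + 10^+0.72)
   = 1 / (1 + 186.21 + 5.2481) = 1/192.46 = 0.005196
[CO3²⁻] = α₂ × DIC = 0.005196 × 2.38 = 0.0124 mmol/L = 12.4 μmol/L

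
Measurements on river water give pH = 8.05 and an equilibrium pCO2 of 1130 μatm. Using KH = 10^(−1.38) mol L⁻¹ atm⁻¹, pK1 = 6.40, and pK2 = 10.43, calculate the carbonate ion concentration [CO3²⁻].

[CO3²⁻] = 8.77 μmol/L

[CO2*] = KH · pCO2 = 10^(−1.38) × 1130×10^-6 = 4.711×10^-5 mol/L
α₀ = 1/(1 + K1/[H⁺] + K1K2/[H⁺]²) = 1/(1 + 10^+1.65 + 10^-0.73) = 0.02181
DIC = [CO2*]/α₀ = 4.711×10^-5 / 0.02181 = 2.160 mmol/L
[CO3²⁻] = α₂·DIC; α₂ = 0.004061, so [CO3²⁻] = 0.004061 × 2.160 = 0.00877 mmol/L = 8.77 μmol/L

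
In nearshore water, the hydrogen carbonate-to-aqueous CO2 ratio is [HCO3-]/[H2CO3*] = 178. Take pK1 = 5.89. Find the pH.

From K1 = [H⁺][HCO3-]/[H2CO3*]:  pH = pK1 + log₁₀([HCO3-]/[H2CO3*])
log₁₀(178) = +2.250
pH = 5.89 + (+2.250) = 8.14

pH = 8.14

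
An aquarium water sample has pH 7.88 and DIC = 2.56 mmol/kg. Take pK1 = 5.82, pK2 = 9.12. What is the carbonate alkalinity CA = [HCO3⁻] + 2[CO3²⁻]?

CA = 2.68 mmol/kg

CA = [HCO3⁻] + 2[CO3²⁻] = (α₁ + 2α₂)·DIC
At pH 7.88: [H⁺]/K1 = 10^-2.06 = 0.0087096, K2/[H⁺] = 10^-1.24 = 0.057544
α₁ = 1/(1 + 0.0087096 + 0.057544) = 1/1.0663 = 0.9379; α₂ = α₁·K2/[H⁺] = 0.05397
α₁ + 2α₂ = 1.0458
CA = 1.0458 × 2.56 = 2.68 mmol/kg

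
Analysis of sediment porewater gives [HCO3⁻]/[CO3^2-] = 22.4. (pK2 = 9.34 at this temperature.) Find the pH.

From K2 = [H⁺][CO3^2-]/[HCO3⁻]:  pH = pK2 − log₁₀([HCO3⁻]/[CO3^2-])
log₁₀(22.4) = +1.350
pH = 9.34 − (+1.350) = 7.99

pH = 7.99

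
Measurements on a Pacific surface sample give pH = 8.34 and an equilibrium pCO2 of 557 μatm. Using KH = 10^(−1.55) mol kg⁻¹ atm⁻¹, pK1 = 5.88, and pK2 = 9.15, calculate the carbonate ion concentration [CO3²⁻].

[CO3²⁻] = 0.701 mmol/kg

[CO2*] = KH · pCO2 = 10^(−1.55) × 557×10^-6 = 1.570×10^-5 mol/kg
α₀ = 1/(1 + K1/[H⁺] + K1K2/[H⁺]²) = 1/(1 + 10^+2.46 + 10^+1.65) = 0.002993
DIC = [CO2*]/α₀ = 1.570×10^-5 / 0.002993 = 5.244 mmol/kg
[CO3²⁻] = α₂·DIC; α₂ = 0.1337, so [CO3²⁻] = 0.1337 × 5.244 = 0.701 mmol/kg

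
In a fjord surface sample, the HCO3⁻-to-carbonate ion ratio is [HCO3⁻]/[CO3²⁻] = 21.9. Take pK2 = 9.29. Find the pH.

pH = 7.95

From K2 = [H⁺][CO3²⁻]/[HCO3⁻]:  pH = pK2 − log₁₀([HCO3⁻]/[CO3²⁻])
log₁₀(21.9) = +1.340
pH = 9.29 − (+1.340) = 7.95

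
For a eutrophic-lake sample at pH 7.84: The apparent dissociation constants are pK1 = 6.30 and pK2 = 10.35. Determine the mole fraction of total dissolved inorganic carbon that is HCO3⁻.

α₁ = 0.969

α₁ = 1 / (1 + [H⁺]/K1 + K2/[H⁺]) = 1 / (1 + 10^-1.54 + 10^-2.51)
   = 1 / (1 + 0.028840 + 0.0030903) = 1/1.0319 = 0.9691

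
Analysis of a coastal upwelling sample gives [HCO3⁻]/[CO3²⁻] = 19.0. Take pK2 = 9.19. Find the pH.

From K2 = [H⁺][CO3²⁻]/[HCO3⁻]:  pH = pK2 − log₁₀([HCO3⁻]/[CO3²⁻])
log₁₀(19.0) = +1.279
pH = 9.19 − (+1.279) = 7.91

pH = 7.91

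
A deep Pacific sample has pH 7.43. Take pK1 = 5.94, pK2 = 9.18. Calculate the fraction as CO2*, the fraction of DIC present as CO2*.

α₀ = 0.0308

α₀ = 1 / (1 + K1/[H⁺] + K1K2/[H⁺]²) = 1 / (1 + 10^+1.49 + 10^-0.26)
   = 1 / (1 + 30.903 + 0.54954) = 1/32.452 = 0.03081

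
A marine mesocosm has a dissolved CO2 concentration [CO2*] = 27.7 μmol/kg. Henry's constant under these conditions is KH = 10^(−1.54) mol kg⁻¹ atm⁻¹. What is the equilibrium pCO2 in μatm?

pCO2 = 960 μatm

KH = 10^(−1.54) = 2.884×10^-2 mol kg⁻¹ atm⁻¹
pCO2 = [CO2*]/KH = 27.7×10^-6 / 2.884×10^-2 = 9.60×10^-4 atm = 960 μatm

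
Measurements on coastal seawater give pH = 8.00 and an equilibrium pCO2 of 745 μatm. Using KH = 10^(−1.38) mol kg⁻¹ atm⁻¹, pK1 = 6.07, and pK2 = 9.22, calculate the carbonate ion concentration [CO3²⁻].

[CO2*] = KH · pCO2 = 10^(−1.38) × 745×10^-6 = 3.106×10^-5 mol/kg
α₀ = 1/(1 + K1/[H⁺] + K1K2/[H⁺]²) = 1/(1 + 10^+1.93 + 10^+0.71) = 0.01096
DIC = [CO2*]/α₀ = 3.106×10^-5 / 0.01096 = 2.834 mmol/kg
[CO3²⁻] = α₂·DIC; α₂ = 0.05621, so [CO3²⁻] = 0.05621 × 2.834 = 0.159 mmol/kg

[CO3²⁻] = 0.159 mmol/kg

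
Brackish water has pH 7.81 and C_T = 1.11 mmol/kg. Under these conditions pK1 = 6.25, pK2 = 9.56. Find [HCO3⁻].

α₁ = 1 / (1 + [H⁺]/K1 + K2/[H⁺]) = 1 / (1 + 10^-1.56 + 10^-1.75)
   = 1 / (1 + 0.027542 + 0.017783) = 1/1.0453 = 0.9566
[HCO3⁻] = α₁ × DIC = 0.9566 × 1.11 = 1.06 mmol/kg

[HCO3⁻] = 1.06 mmol/kg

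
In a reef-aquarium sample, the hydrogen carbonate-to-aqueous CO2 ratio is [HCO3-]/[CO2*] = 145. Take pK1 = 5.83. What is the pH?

From K1 = [H⁺][HCO3-]/[CO2*]:  pH = pK1 + log₁₀([HCO3-]/[CO2*])
log₁₀(145) = +2.161
pH = 5.83 + (+2.161) = 7.99

pH = 7.99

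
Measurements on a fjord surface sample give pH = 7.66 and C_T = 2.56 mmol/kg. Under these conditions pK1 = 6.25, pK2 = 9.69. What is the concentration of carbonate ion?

[CO3²⁻] = 0.0228 mmol/kg

α₂ = 1 / (1 + [H⁺]/K2 + [H⁺]²/(K1K2)) = 1 / (1 + 10^+2.03 + 10^+0.62)
   = 1 / (1 + 107.15 + 4.1687) = 1/112.32 = 0.008903
[CO3²⁻] = α₂ × DIC = 0.008903 × 2.56 = 0.0228 mmol/kg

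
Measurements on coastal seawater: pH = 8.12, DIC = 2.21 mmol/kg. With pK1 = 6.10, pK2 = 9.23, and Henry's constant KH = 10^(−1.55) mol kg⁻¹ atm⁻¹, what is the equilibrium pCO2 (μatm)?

α₀ = 1 / (1 + K1/[H⁺] + K1K2/[H⁺]²) = 1 / (1 + 10^+2.02 + 10^+0.91)
   = 1 / (1 + 104.71 + 8.1283) = 1/113.84 = 0.008784
[CO2*] = α₀ × DIC = 0.008784 × 2.21 = 0.01941 mmol/kg = 19.41 μmol/kg
pCO2 = [CO2*]/KH = 1.941×10^-5 / 2.818×10^-2 = 689 μatm

pCO2 = 689 μatm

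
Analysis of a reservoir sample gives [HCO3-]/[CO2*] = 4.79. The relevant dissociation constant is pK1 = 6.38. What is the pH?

From K1 = [H⁺][HCO3-]/[CO2*]:  pH = pK1 + log₁₀([HCO3-]/[CO2*])
log₁₀(4.79) = +0.680
pH = 6.38 + (+0.680) = 7.06

pH = 7.06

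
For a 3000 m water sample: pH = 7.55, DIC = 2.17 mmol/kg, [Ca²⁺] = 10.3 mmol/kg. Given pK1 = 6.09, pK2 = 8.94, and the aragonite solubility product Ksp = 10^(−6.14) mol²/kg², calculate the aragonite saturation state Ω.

Ω = 1.17

α₂ = 1 / (1 + [H⁺]/K2 + [H⁺]²/(K1K2)) = 1 / (1 + 10^+1.39 + 10^-0.07)
   = 1 / (1 + 24.547 + 0.85114) = 1/26.398 = 0.03788
[CO3²⁻] = α₂ × DIC = 0.03788 × 2.17 = 0.08220 mmol/kg
Ksp = 10^(−6.14) = 7.244×10^-7
Ω = [Ca²⁺][CO3²⁻]/Ksp = (10.3×10^-3)(8.220×10^-5) / 7.244×10^-7 = 1.17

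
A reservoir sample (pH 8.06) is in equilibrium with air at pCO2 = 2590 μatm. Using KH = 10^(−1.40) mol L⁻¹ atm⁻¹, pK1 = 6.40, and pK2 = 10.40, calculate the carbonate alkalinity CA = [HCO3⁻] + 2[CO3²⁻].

CA = 4.76 mmol/L

[CO2*] = KH · pCO2 = 10^(−1.40) × 2590×10^-6 = 1.031×10^-4 mol/L
α₀ = 1/(1 + K1/[H⁺] + K1K2/[H⁺]²) = 1/(1 + 10^+1.66 + 10^-0.68) = 0.02131
DIC = [CO2*]/α₀ = 1.031×10^-4 / 0.02131 = 4.838 mmol/L
CA = (α₁ + 2α₂)·DIC = (0.9742 + 2×0.004453) × 4.838 = 4.76 mmol/L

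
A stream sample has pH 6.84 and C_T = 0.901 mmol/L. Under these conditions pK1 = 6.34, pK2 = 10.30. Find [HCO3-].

α₁ = 1 / (1 + [H⁺]/K1 + K2/[H⁺]) = 1 / (1 + 10^-0.50 + 10^-3.46)
   = 1 / (1 + 0.31623 + 0.00034674) = 1/1.3166 = 0.7595
[HCO3⁻] = α₁ × DIC = 0.7595 × 0.901 = 0.684 mmol/L

[HCO3⁻] = 0.684 mmol/L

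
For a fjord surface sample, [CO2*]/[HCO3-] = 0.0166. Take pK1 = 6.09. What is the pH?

pH = 7.87

From K1 = [H⁺][HCO3-]/[CO2*]:  pH = pK1 − log₁₀([CO2*]/[HCO3-])
log₁₀(0.0166) = -1.780
pH = 6.09 − (-1.780) = 7.87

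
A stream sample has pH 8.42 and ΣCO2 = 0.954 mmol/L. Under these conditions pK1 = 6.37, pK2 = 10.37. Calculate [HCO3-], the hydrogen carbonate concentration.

α₁ = 1 / (1 + [H⁺]/K1 + K2/[H⁺]) = 1 / (1 + 10^-2.05 + 10^-1.95)
   = 1 / (1 + 0.0089125 + 0.011220) = 1/1.0201 = 0.9803
[HCO3⁻] = α₁ × DIC = 0.9803 × 0.954 = 0.935 mmol/L

[HCO3⁻] = 0.935 mmol/L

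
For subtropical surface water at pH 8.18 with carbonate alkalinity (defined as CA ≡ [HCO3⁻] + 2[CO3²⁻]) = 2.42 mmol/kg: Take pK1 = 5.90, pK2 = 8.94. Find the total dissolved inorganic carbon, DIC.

CA = [HCO3⁻] + 2[CO3²⁻] = (α₁ + 2α₂)·DIC
At pH 8.18: [H⁺]/K1 = 10^-2.28 = 0.0052481, K2/[H⁺] = 10^-0.76 = 0.17378
α₁ = 1/(1 + 0.0052481 + 0.17378) = 1/1.1790 = 0.8482; α₂ = α₁·K2/[H⁺] = 0.1474
α₁ + 2α₂ = 1.1429
DIC = CA / (α₁ + 2α₂) = 2.42 / 1.1429 = 2.12 mmol/kg

DIC = 2.12 mmol/kg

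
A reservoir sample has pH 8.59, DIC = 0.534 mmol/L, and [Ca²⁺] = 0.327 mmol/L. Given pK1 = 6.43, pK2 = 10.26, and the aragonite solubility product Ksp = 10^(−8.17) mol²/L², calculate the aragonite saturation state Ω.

Ω = 0.537

α₂ = 1 / (1 + [H⁺]/K2 + [H⁺]²/(K1K2)) = 1 / (1 + 10^+1.67 + 10^-0.49)
   = 1 / (1 + 46.774 + 0.32359) = 1/48.097 = 0.02079
[CO3²⁻] = α₂ × DIC = 0.02079 × 0.534 = 0.01110 mmol/L = 11.10 μmol/L
Ksp = 10^(−8.17) = 6.761×10^-9
Ω = [Ca²⁺][CO3²⁻]/Ksp = (0.327×10^-3)(1.110×10^-5) / 6.761×10^-9 = 0.537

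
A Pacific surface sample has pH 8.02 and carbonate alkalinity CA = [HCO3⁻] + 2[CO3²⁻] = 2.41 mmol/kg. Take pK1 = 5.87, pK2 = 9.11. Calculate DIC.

DIC = 2.26 mmol/kg

CA = [HCO3⁻] + 2[CO3²⁻] = (α₁ + 2α₂)·DIC
At pH 8.02: [H⁺]/K1 = 10^-2.15 = 0.0070795, K2/[H⁺] = 10^-1.09 = 0.081283
α₁ = 1/(1 + 0.0070795 + 0.081283) = 1/1.0884 = 0.9188; α₂ = α₁·K2/[H⁺] = 0.07468
α₁ + 2α₂ = 1.0682
DIC = CA / (α₁ + 2α₂) = 2.41 / 1.0682 = 2.26 mmol/kg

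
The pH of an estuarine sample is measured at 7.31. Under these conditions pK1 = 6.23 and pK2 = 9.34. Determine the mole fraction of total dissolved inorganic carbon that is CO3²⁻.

α₂ = 1 / (1 + [H⁺]/K2 + [H⁺]²/(K1K2)) = 1 / (1 + 10^+2.03 + 10^+0.95)
   = 1 / (1 + 107.15 + 8.9125) = 1/117.06 = 0.008542

α₂ = 0.00854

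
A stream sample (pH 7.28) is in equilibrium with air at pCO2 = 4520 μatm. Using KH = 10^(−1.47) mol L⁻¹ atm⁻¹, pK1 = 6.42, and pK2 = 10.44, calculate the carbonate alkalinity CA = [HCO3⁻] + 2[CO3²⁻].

CA = 1.11 mmol/L

[CO2*] = KH · pCO2 = 10^(−1.47) × 4520×10^-6 = 1.532×10^-4 mol/L
α₀ = 1/(1 + K1/[H⁺] + K1K2/[H⁺]²) = 1/(1 + 10^+0.86 + 10^-2.30) = 0.1212
DIC = [CO2*]/α₀ = 1.532×10^-4 / 0.1212 = 1.263 mmol/L
CA = (α₁ + 2α₂)·DIC = (0.8782 + 2×0.0006075) × 1.263 = 1.11 mmol/L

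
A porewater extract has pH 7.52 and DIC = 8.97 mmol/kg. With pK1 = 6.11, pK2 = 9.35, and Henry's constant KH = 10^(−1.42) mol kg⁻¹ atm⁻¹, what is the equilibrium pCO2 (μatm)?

α₀ = 1 / (1 + K1/[H⁺] + K1K2/[H⁺]²) = 1 / (1 + 10^+1.41 + 10^-0.42)
   = 1 / (1 + 25.704 + 0.38019) = 1/27.084 = 0.03692
[CO2*] = α₀ × DIC = 0.03692 × 8.97 = 0.3312 mmol/kg
pCO2 = [CO2*]/KH = 3.312×10^-4 / 3.802×10^-2 = 8710 μatm

pCO2 = 8710 μatm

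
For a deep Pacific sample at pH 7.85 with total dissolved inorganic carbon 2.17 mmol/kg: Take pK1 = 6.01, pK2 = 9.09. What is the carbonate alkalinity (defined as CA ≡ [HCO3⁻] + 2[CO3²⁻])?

CA = [HCO3⁻] + 2[CO3²⁻] = (α₁ + 2α₂)·DIC
At pH 7.85: [H⁺]/K1 = 10^-1.84 = 0.014454, K2/[H⁺] = 10^-1.24 = 0.057544
α₁ = 1/(1 + 0.014454 + 0.057544) = 1/1.0720 = 0.9328; α₂ = α₁·K2/[H⁺] = 0.05368
α₁ + 2α₂ = 1.0402
CA = 1.0402 × 2.17 = 2.26 mmol/kg

CA = 2.26 mmol/kg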